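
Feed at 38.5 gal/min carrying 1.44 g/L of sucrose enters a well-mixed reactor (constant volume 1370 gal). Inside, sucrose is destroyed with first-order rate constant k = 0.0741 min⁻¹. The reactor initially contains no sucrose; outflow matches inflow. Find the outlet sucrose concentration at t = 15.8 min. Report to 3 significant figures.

0.317 g/L

Accumulation = in − out − consumed: V dC/dt = Q C_in − Q C − k V C.
This is linear with rate a = Q/V + k = 0.10220 min⁻¹.
C_ss = Q C_in/(Q + kV) = 0.39595 g/L; C(t) = C_ss + (C₀ − C_ss) e^(−a t).
C(15.8) = 0.39595 + (-0.39595)·e^(−0.10220·15.8) = 0.39595 + (-0.39595)·0.19893 = 0.31718 g/L.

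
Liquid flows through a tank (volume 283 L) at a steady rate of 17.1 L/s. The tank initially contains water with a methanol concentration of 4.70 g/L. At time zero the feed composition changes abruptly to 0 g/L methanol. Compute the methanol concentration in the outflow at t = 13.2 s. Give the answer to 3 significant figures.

2.12 g/L

Species balance on the tank: V dC/dt = Q(C_in − C).
So dC/dt = (C_in − C)/τ with τ = V/Q = 283/17.1 = 16.550 s.
C approaches C_in exponentially: C(t) = C_in + (C₀ − C_in) e^(−t/τ).
C(13.2) = 0 + (4.70 − 0)·e^(−13.2/16.550) = 0 + (4.7000)·0.45041 = 2.1169 g/L.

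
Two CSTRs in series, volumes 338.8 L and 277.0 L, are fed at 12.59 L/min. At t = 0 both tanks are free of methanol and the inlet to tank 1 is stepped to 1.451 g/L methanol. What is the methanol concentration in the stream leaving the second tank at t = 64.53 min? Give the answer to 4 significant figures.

Each tank obeys Vᵢ dCᵢ/dt = Q(Cᵢ₋₁ − Cᵢ), so τᵢ = Vᵢ/Q.
τ₁ = 338.8/12.59 = 26.9102 min; τ₂ = 277.0/12.59 = 22.0016 min.
Solving the cascade with C₁(0)=C₂(0)=0 gives C₂(t) = C_in[1 − (τ₁ e^(−t/τ₁) − τ₂ e^(−t/τ₂))/(τ₁ − τ₂)].
At t = 64.53: e^(−t/τ₁) = 0.0909022, e^(−t/τ₂) = 0.0532387.
C₂ = 1.451·[1 − (26.9102·0.0909022 − 22.0016·0.0532387)/(4.90866)] = 1.451·0.740283 = 1.07415 g/L.

1.074 g/L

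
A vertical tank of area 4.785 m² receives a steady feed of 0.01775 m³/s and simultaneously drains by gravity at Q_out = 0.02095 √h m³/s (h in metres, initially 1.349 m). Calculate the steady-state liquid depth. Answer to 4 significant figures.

0.7178 m

A dh/dt = Q_in − 0.02095 √h. Steady state requires inflow = outflow:
Q_in = 0.02095 √h_ss ⇒ √h_ss = 0.01775/0.02095 = 0.847255.
h_ss = 0.847255² = 0.717842 m. (Since h₀ = 1.349 m > h_ss, the level will fall toward this value.)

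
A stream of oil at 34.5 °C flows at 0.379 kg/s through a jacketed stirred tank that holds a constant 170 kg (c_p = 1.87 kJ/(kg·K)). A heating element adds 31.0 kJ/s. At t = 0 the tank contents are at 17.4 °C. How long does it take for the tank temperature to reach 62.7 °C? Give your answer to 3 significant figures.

Unsteady energy balance on the tank contents: M c_p dT/dt = ṁ c_p (T_in − T) + 31.0.
τ = M/ṁ = 448.55 s; T_ss = T_in + Q̇/(ṁ c_p) = 78.240 °C.
T(t) = T_ss + (T₀ − T_ss) e^(−t/τ). Set T = 62.7:
e^(−t/τ) = (62.7 − 78.240)/(17.4 − 78.240) = 0.25543
t = −448.55 · ln(0.25543) = 612.19 s.

612 s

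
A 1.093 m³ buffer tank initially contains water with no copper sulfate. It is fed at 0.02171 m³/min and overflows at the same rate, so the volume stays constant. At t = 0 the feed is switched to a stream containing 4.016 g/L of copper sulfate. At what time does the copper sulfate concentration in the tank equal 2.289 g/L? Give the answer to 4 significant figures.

42.49 min

Species balance on the tank: V dC/dt = Q(C_in − C), so τ = V/Q = 50.3455 min.
C(t) = C_in + (C₀ − C_in) e^(−t/τ). Set C = 2.289 and solve for t:
e^(−t/τ) = (C − C_in)/(C₀ − C_in) = (2.289 − 4.016)/(0 − 4.016) = 0.430030
t = −τ ln(…) = 50.3455 × 0.843901 = 42.4866 min.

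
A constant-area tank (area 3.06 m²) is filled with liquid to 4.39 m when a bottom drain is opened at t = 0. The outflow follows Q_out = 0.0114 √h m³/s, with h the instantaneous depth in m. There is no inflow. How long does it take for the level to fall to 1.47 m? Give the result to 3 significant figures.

474 s

A dh/dt = −Q_out = −0.0114 √h.
This is separable: 2 d(√h)/dt = −0.0114/A, so √h = √h₀ − (0.0114/(2A)) t.
t = 2A(√h₀ − √h)/0.0114 = 2·3.06·(√4.39 − √1.47)/0.0114
  = 6.1200 × (2.0952 − 1.2124) / 0.0114 = 473.92 s.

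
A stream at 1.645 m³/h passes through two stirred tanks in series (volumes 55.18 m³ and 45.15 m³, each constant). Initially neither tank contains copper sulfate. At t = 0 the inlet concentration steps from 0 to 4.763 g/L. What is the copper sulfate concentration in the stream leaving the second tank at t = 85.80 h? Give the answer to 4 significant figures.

Species balance on tank i: dCᵢ/dt = (Cᵢ₋₁ − Cᵢ)/τᵢ with τᵢ = Vᵢ/Q.
τ₁ = 55.18/1.645 = 33.5441 h; τ₂ = 45.15/1.645 = 27.4468 h.
Solving the cascade with C₁(0)=C₂(0)=0 gives C₂(t) = C_in[1 − (τ₁ e^(−t/τ₁) − τ₂ e^(−t/τ₂))/(τ₁ − τ₂)].
At t = 85.80: e^(−t/τ₁) = 0.0774728, e^(−t/τ₂) = 0.0438910.
C₂ = 4.763·[1 − (33.5441·0.0774728 − 27.4468·0.0438910)/(6.09726)] = 4.763·0.771359 = 3.67398 g/L.

3.674 g/L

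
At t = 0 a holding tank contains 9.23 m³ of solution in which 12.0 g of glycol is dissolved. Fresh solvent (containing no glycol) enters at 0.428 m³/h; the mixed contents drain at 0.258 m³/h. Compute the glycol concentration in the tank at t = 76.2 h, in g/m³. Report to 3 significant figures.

0.143 g/m³

Total volume: dV/dt = Q_in − Q_out = 0.17000 m³/h, so V(t) = 9.23 + 0.17000 t and V(76.2) = 22.184 m³.
No glycol enters, so dm/dt = −Q_out · (m/V).
Separate: dm/m = −Q_out dt/V(t) ⇒ ln(m/m₀) = −(Q_out/(Q_in−Q_out)) ln(V/V₀).
m = m₀ (V₀/V)^(Q_out/(Q_in−Q_out)) = 12.0 × (9.23/22.184)^(1.5176) = 3.1711 g.
C = m/V = 3.1711/22.184 = 0.14294 g/m³.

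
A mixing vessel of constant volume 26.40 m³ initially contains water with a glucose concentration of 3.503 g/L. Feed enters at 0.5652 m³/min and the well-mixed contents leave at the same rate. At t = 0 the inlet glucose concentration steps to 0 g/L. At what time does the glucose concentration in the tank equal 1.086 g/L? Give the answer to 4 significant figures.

Species balance: V dC/dt = Q(C_in − C) ⇒ τ = V/Q = 46.7091 min.
C(t) = C_in + (C₀ − C_in) e^(−t/τ). Set C = 1.086 and solve for t:
e^(−t/τ) = (C − C_in)/(C₀ − C_in) = (1.086 − 0)/(3.503 − 0) = 0.310020
t = −τ ln(…) = 46.7091 × 1.17112 = 54.7019 min.

54.70 min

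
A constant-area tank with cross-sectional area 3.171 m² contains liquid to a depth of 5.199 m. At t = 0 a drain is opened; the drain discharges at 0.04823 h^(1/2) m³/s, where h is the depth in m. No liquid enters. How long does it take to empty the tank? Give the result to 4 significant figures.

299.8 s

Accumulation of liquid (constant cross-section A): A dh/dt = −0.04823 √h.
Separate and integrate: 2(√h − √h₀) = −(0.04823/A) t.
Set h = 0: 2√h₀ = (0.04823/A) t_empty ⇒ t_empty = 2A√h₀/0.04823.
t_empty = 2·3.171·√5.199/0.04823 = 6.34200·2.28013/0.04823 = 299.826 s.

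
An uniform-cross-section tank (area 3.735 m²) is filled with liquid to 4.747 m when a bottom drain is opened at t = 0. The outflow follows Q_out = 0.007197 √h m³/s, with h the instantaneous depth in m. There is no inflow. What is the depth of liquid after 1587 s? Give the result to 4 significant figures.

A dh/dt = −Q_out = −0.007197 √h.
Separate and integrate: 2(√h − √h₀) = −(0.007197/A) t.
√h = √4.747 − 0.007197·1587/(2·3.735) = 2.17876 − 1.52900 = 0.649760.
h = 0.649760² = 0.422188 m.

0.4222 m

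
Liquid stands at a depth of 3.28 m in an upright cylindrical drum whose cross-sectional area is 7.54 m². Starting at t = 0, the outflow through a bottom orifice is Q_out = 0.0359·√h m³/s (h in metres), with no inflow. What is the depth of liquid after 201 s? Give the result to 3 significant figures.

1.78 m

A dh/dt = −Q_out = −0.0359 √h.
This is separable: 2 d(√h)/dt = −0.0359/A, so √h = √h₀ − (0.0359/(2A)) t.
√h = √3.28 − 0.0359·201/(2·7.54) = 1.8111 − 0.47851 = 1.3326.
h = 1.3326² = 1.7757 m.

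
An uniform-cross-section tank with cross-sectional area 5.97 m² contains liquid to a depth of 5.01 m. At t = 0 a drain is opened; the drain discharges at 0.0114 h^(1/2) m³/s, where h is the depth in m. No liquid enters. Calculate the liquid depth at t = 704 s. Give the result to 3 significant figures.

Accumulation of liquid (constant cross-section A): A dh/dt = −0.0114 √h.
Separate and integrate: 2(√h − √h₀) = −(0.0114/A) t.
√h = √5.01 − 0.0114·704/(2·5.97) = 2.2383 − 0.67216 = 1.5661.
h = 1.5661² = 2.4528 m.

2.45 m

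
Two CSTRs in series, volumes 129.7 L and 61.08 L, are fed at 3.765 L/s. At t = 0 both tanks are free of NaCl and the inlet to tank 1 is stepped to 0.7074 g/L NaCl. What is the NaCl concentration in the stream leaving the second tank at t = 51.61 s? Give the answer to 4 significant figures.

0.4347 g/L

Each tank obeys Vᵢ dCᵢ/dt = Q(Cᵢ₋₁ − Cᵢ), so τᵢ = Vᵢ/Q.
τ₁ = 129.7/3.765 = 34.4489 s; τ₂ = 61.08/3.765 = 16.2231 s.
Tank 1: C₁ = C_in(1 − e^(−t/τ₁)). Tank 2 (τ₁ ≠ τ₂): C₂ = C_in[1 − (τ₁ e^(−t/τ₁) − τ₂ e^(−t/τ₂))/(τ₁ − τ₂)].
At t = 51.61: e^(−t/τ₁) = 0.223541, e^(−t/τ₂) = 0.0415331.
C₂ = 0.7074·[1 − (34.4489·0.223541 − 16.2231·0.0415331)/(18.2258)] = 0.7074·0.614451 = 0.434663 g/L.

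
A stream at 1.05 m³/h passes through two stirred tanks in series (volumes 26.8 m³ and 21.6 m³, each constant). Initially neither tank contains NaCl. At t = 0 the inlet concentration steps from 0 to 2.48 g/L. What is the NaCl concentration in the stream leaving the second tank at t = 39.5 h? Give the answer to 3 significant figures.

1.27 g/L

Each tank obeys Vᵢ dCᵢ/dt = Q(Cᵢ₋₁ − Cᵢ), so τᵢ = Vᵢ/Q.
τ₁ = 26.8/1.05 = 25.524 h; τ₂ = 21.6/1.05 = 20.571 h.
Tank 1: C₁ = C_in(1 − e^(−t/τ₁)). Tank 2 (τ₁ ≠ τ₂): C₂ = C_in[1 − (τ₁ e^(−t/τ₁) − τ₂ e^(−t/τ₂))/(τ₁ − τ₂)].
At t = 39.5: e^(−t/τ₁) = 0.21276, e^(−t/τ₂) = 0.14659.
C₂ = 2.48·[1 − (25.524·0.21276 − 20.571·0.14659)/(4.9524)] = 2.48·0.51235 = 1.2706 g/L.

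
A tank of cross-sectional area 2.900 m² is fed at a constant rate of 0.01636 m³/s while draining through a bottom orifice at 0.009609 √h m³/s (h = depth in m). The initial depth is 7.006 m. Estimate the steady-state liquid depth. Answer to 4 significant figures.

A dh/dt = Q_in − 0.009609 √h. Steady state requires inflow = outflow:
Q_in = 0.009609 √h_ss ⇒ √h_ss = 0.01636/0.009609 = 1.70257.
h_ss = 1.70257² = 2.89875 m. (Since h₀ = 7.006 m > h_ss, the level will fall toward this value.)

2.899 m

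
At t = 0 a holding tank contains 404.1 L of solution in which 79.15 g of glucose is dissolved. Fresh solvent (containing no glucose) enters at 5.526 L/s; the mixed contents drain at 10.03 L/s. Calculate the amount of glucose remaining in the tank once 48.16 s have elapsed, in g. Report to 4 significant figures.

Let m(t) be the amount of glucose. Volume: V(t) = V₀ + (Q_in − Q_out) t = 404.1 − 4.50400 t; V(48.16) = 187.187 L.
Solute balance: dm/dt = 0 − Q_out C = −Q_out m/V(t).
dm/m = −Q_out dt/(V₀ − 4.50400 t); integrating gives ln(m/m₀) = −(Q_out/(Q_in−Q_out)) ln(V/V₀).
m = m₀ (V₀/V)^(Q_out/(Q_in−Q_out)) = 79.15 × (404.1/187.187)^(-2.22691) = 14.2623 g.

14.26 g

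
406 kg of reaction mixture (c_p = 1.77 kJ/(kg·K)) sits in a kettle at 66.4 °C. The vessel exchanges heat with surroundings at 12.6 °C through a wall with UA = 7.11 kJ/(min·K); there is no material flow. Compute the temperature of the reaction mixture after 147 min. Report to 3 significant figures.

25.2 °C

M c_p dT/dt = −UA(T − T_amb).
dT/dt = (T_ss − T)/τ with T_ss = T_amb = 12.600 °C, τ = M c_p/UA = 406·1.77/7.11 = 101.07 min.
T approaches T_ss exponentially: T(t) = T_ss + (T₀ − T_ss) e^(−t/τ).
T(147) = 12.600 + (53.800)·0.23354 = 25.164 °C.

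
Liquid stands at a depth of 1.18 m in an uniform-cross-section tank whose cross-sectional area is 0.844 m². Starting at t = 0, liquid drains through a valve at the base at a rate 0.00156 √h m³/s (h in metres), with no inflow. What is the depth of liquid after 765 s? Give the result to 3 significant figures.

0.144 m

A dh/dt = −Q_out = −0.00156 √h.
This is separable: 2 d(√h)/dt = −0.00156/A, so √h = √h₀ − (0.00156/(2A)) t.
√h = √1.18 − 0.00156·765/(2·0.844) = 1.0863 − 0.70699 = 0.37929.
h = 0.37929² = 0.14386 m.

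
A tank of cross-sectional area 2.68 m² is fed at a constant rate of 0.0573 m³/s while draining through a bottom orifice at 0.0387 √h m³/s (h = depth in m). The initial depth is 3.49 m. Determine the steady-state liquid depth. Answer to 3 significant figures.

2.19 m

Level balance: A dh/dt = 0.0573 − 0.0387 √h. Setting dh/dt = 0:
Q_in = 0.0387 √h_ss ⇒ √h_ss = 0.0573/0.0387 = 1.4806.
h_ss = 1.4806² = 2.1922 m. (Since h₀ = 3.49 m > h_ss, the level will fall toward this value.)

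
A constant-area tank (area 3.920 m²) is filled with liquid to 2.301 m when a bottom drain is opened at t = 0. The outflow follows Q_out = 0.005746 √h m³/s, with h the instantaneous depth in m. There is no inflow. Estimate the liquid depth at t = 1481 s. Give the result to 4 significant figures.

Accumulation of liquid (constant cross-section A): A dh/dt = −0.005746 √h.
∫ h^(−1/2) dh = −(0.005746/A) ∫ dt, giving 2√h = 2√h₀ − (0.005746/A) t.
√h = √2.301 − 0.005746·1481/(2·3.920) = 1.51690 − 1.08544 = 0.431468.
h = 0.431468² = 0.186164 m.

0.1862 m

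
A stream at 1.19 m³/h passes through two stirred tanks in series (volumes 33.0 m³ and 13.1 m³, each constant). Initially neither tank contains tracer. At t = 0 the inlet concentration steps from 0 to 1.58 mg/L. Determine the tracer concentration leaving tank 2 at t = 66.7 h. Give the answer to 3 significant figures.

Time constants: τᵢ = Vᵢ/Q for each well-mixed tank.
τ₁ = 33.0/1.19 = 27.731 h; τ₂ = 13.1/1.19 = 11.008 h.
Solving the cascade with C₁(0)=C₂(0)=0 gives C₂(t) = C_in[1 − (τ₁ e^(−t/τ₁) − τ₂ e^(−t/τ₂))/(τ₁ − τ₂)].
At t = 66.7: e^(−t/τ₁) = 0.090244, e^(−t/τ₂) = 0.0023367.
C₂ = 1.58·[1 − (27.731·0.090244 − 11.008·0.0023367)/(16.723)] = 1.58·0.85189 = 1.3460 mg/L.

1.35 mg/L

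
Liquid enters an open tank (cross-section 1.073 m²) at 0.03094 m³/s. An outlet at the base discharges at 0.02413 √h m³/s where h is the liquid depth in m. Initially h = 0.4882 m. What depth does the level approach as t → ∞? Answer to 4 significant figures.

1.644 m

Level balance: A dh/dt = 0.03094 − 0.02413 √h. Setting dh/dt = 0:
Q_in = 0.02413 √h_ss ⇒ √h_ss = 0.03094/0.02413 = 1.28222.
h_ss = 1.28222² = 1.64409 m. (Since h₀ = 0.4882 m < h_ss, the level will rise toward this value.)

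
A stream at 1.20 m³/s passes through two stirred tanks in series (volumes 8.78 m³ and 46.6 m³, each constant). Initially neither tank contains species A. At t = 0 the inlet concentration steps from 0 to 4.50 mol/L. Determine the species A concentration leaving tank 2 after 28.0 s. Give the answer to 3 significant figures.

1.83 mol/L

Time constants: τᵢ = Vᵢ/Q for each well-mixed tank.
τ₁ = 8.78/1.20 = 7.3167 s; τ₂ = 46.6/1.20 = 38.833 s.
Tank 1: C₁ = C_in(1 − e^(−t/τ₁)). Tank 2 (τ₁ ≠ τ₂): C₂ = C_in[1 − (τ₁ e^(−t/τ₁) − τ₂ e^(−t/τ₂))/(τ₁ − τ₂)].
At t = 28.0: e^(−t/τ₁) = 0.021777, e^(−t/τ₂) = 0.48625.
C₂ = 4.50·[1 − (7.3167·0.021777 − 38.833·0.48625)/(-31.517)] = 4.50·0.40592 = 1.8266 mol/L.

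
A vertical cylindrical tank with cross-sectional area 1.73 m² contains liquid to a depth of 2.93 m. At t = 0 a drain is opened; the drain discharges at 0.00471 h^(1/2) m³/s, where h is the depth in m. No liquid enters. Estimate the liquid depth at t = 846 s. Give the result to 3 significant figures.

A dh/dt = −Q_out = −0.00471 √h.
Separate and integrate: 2(√h − √h₀) = −(0.00471/A) t.
√h = √2.93 − 0.00471·846/(2·1.73) = 1.7117 − 1.1516 = 0.56009.
h = 0.56009² = 0.31370 m.

0.314 m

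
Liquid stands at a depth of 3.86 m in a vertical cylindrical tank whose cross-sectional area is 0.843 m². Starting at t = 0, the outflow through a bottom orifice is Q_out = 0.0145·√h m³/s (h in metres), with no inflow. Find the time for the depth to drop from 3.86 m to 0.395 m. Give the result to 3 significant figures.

155 s

Volume balance on the tank: A dh/dt = −0.0145 √h.
Separate and integrate: 2(√h − √h₀) = −(0.0145/A) t.
t = 2A(√h₀ − √h)/0.0145 = 2·0.843·(√3.86 − √0.395)/0.0145
  = 1.6860 × (1.9647 − 0.62849) / 0.0145 = 155.37 s.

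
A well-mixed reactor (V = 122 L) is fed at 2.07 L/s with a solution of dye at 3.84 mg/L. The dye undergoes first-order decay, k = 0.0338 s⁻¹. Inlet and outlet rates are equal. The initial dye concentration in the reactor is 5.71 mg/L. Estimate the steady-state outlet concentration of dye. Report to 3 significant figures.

1.28 mg/L

Species balance: V dC/dt = Q C_in − Q C − k V C.
Steady state (dC/dt = 0): C_ss = Q C_in/(Q + kV) = C_in/(1 + kV/Q).
C_ss = 2.07·3.84/(2.07 + 0.0338·122) = 7.9488/6.1936 = 1.2834 mg/L.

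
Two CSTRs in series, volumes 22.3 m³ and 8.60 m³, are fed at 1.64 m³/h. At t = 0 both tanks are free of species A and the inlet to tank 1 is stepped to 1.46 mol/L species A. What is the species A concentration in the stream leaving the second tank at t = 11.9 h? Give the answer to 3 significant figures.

0.564 mol/L

Each tank obeys Vᵢ dCᵢ/dt = Q(Cᵢ₋₁ − Cᵢ), so τᵢ = Vᵢ/Q.
τ₁ = 22.3/1.64 = 13.598 h; τ₂ = 8.60/1.64 = 5.2439 h.
Solving the cascade with C₁(0)=C₂(0)=0 gives C₂(t) = C_in[1 − (τ₁ e^(−t/τ₁) − τ₂ e^(−t/τ₂))/(τ₁ − τ₂)].
At t = 11.9: e^(−t/τ₁) = 0.41680, e^(−t/τ₂) = 0.10338.
C₂ = 1.46·[1 − (13.598·0.41680 − 5.2439·0.10338)/(8.3537)] = 1.46·0.38646 = 0.56424 mol/L.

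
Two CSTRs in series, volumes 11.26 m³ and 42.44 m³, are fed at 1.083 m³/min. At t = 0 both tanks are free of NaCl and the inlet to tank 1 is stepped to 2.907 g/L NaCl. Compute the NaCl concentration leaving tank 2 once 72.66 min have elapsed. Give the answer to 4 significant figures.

Time constants: τᵢ = Vᵢ/Q for each well-mixed tank.
τ₁ = 11.26/1.083 = 10.3970 min; τ₂ = 42.44/1.083 = 39.1874 min.
Tank 1: C₁ = C_in(1 − e^(−t/τ₁)). Tank 2 (τ₁ ≠ τ₂): C₂ = C_in[1 − (τ₁ e^(−t/τ₁) − τ₂ e^(−t/τ₂))/(τ₁ − τ₂)].
At t = 72.66: e^(−t/τ₁) = 0.000922407, e^(−t/τ₂) = 0.156584.
C₂ = 2.907·[1 − (10.3970·0.000922407 − 39.1874·0.156584)/(-28.7904)] = 2.907·0.787203 = 2.28840 g/L.

2.288 g/L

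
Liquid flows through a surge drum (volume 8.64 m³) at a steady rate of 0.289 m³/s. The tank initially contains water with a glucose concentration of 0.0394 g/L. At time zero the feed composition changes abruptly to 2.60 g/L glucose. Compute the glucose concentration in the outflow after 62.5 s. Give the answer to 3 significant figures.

2.28 g/L

Transient balance on the dissolved component: V dC/dt = Q(C_in − C).
Rewrite as dC/dt + C/τ = C_in/τ, τ = V/Q = 29.896 s.
Integrating: C(t) = C_in + (C₀ − C_in) e^(−t/τ).
C(62.5) = 2.60 + (0.0394 − 2.60)·e^(−62.5/29.896) = 2.60 + (-2.5606)·0.12362 = 2.2835 g/L.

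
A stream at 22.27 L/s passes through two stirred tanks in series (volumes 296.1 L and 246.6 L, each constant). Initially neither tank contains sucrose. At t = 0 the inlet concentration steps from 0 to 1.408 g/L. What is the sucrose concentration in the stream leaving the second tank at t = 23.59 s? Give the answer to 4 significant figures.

0.8127 g/L

Each tank obeys Vᵢ dCᵢ/dt = Q(Cᵢ₋₁ − Cᵢ), so τᵢ = Vᵢ/Q.
τ₁ = 296.1/22.27 = 13.2959 s; τ₂ = 246.6/22.27 = 11.0732 s.
Solving the cascade with C₁(0)=C₂(0)=0 gives C₂(t) = C_in[1 − (τ₁ e^(−t/τ₁) − τ₂ e^(−t/τ₂))/(τ₁ − τ₂)].
At t = 23.59: e^(−t/τ₁) = 0.169614, e^(−t/τ₂) = 0.118793.
C₂ = 1.408·[1 − (13.2959·0.169614 − 11.0732·0.118793)/(2.22272)] = 1.408·0.577206 = 0.812706 g/L.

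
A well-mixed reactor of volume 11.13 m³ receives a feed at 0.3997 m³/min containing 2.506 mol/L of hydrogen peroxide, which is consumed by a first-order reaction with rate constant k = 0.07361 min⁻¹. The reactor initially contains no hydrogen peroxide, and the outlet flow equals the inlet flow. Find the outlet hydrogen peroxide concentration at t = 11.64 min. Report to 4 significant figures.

0.5921 mol/L

V dC/dt = Q(C_in − C) − k V C.
dC/dt = (Q/V) C_in − (Q/V + k) C; effective rate a = Q/V + k = 0.0359119 + 0.07361 = 0.109522 min⁻¹.
C_ss = Q C_in/(Q + kV) = 0.821711 mol/L; C(t) = C_ss + (C₀ − C_ss) e^(−a t).
C(11.64) = 0.821711 + (-0.821711)·e^(−0.109522·11.64) = 0.821711 + (-0.821711)·0.279477 = 0.592061 mol/L.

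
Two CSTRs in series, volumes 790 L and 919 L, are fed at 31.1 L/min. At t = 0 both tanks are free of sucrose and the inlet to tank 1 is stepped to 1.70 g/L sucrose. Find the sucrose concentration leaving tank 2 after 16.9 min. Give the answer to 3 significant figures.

Species balance on tank i: dCᵢ/dt = (Cᵢ₋₁ − Cᵢ)/τᵢ with τᵢ = Vᵢ/Q.
τ₁ = 790/31.1 = 25.402 min; τ₂ = 919/31.1 = 29.550 min.
Tank 1: C₁ = C_in(1 − e^(−t/τ₁)). Tank 2 (τ₁ ≠ τ₂): C₂ = C_in[1 − (τ₁ e^(−t/τ₁) − τ₂ e^(−t/τ₂))/(τ₁ − τ₂)].
At t = 16.9: e^(−t/τ₁) = 0.51412, e^(−t/τ₂) = 0.56444.
C₂ = 1.70·[1 − (25.402·0.51412 − 29.550·0.56444)/(-4.1479)] = 1.70·0.12736 = 0.21651 g/L.

0.217 g/L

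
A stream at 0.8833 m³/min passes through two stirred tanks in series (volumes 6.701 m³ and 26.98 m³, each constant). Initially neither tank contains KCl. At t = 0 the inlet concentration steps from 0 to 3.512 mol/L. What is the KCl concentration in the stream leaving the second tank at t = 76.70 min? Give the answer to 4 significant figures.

3.133 mol/L

Each tank obeys Vᵢ dCᵢ/dt = Q(Cᵢ₋₁ − Cᵢ), so τᵢ = Vᵢ/Q.
τ₁ = 6.701/0.8833 = 7.58632 min; τ₂ = 26.98/0.8833 = 30.5445 min.
Tank 1: C₁ = C_in(1 − e^(−t/τ₁)). Tank 2 (τ₁ ≠ τ₂): C₂ = C_in[1 − (τ₁ e^(−t/τ₁) − τ₂ e^(−t/τ₂))/(τ₁ − τ₂)].
At t = 76.70: e^(−t/τ₁) = 4.06587e-05, e^(−t/τ₂) = 0.0811800.
C₂ = 3.512·[1 − (7.58632·4.06587e-05 − 30.5445·0.0811800)/(-22.9582)] = 3.512·0.892008 = 3.13273 mol/L.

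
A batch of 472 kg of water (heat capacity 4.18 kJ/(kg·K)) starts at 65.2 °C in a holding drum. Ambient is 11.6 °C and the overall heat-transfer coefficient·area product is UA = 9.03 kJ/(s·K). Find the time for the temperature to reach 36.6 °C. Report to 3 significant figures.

167 s

Lumped-capacitance energy balance: M c_p dT/dt = UA(T_amb − T).
τ = M c_p/UA = 218.49 s; T_ss = T_amb = 11.600 °C.
T(t) = T_ss + (T₀ − T_ss)e^(−t/τ); set T = 36.6:
t = −τ ln[(T − T_ss)/(T₀ − T_ss)] = −218.49 · ln(0.46642) = 166.64 s.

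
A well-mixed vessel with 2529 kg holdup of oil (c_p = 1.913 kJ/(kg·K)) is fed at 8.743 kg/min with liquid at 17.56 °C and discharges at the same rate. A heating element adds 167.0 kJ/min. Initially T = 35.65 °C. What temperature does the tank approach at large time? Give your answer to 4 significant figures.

27.54 °C

Unsteady energy balance on the tank contents: M c_p dT/dt = ṁ c_p (T_in − T) + 167.0.
At steady state dT/dt = 0 ⇒ T_ss = T_in + Q̇/(ṁ c_p) = 17.56 + 167.0/(8.743·1.913) = 27.5448 °C.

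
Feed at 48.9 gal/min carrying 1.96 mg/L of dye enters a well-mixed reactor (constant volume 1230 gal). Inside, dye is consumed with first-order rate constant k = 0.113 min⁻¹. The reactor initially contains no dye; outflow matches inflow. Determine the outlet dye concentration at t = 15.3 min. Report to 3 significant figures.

0.461 mg/L

Accumulation = in − out − consumed: V dC/dt = Q C_in − Q C − k V C.
dC/dt = (Q/V) C_in − (Q/V + k) C; effective rate a = Q/V + k = 0.039756 + 0.113 = 0.15276 min⁻¹.
C_ss = Q C_in/(Q + kV) = 0.51011 mg/L; C(t) = C_ss + (C₀ − C_ss) e^(−a t).
C(15.3) = 0.51011 + (-0.51011)·e^(−0.15276·15.3) = 0.51011 + (-0.51011)·0.096601 = 0.46083 mg/L.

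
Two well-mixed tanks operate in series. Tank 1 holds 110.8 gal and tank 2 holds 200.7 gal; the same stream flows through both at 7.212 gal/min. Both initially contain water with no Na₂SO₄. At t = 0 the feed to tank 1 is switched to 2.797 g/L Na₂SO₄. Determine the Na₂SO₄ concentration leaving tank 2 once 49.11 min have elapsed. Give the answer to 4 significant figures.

Species balance on tank i: dCᵢ/dt = (Cᵢ₋₁ − Cᵢ)/τᵢ with τᵢ = Vᵢ/Q.
τ₁ = 110.8/7.212 = 15.3633 min; τ₂ = 200.7/7.212 = 27.8286 min.
Tank 1: C₁ = C_in(1 − e^(−t/τ₁)). Tank 2 (τ₁ ≠ τ₂): C₂ = C_in[1 − (τ₁ e^(−t/τ₁) − τ₂ e^(−t/τ₂))/(τ₁ − τ₂)].
At t = 49.11: e^(−t/τ₁) = 0.0409018, e^(−t/τ₂) = 0.171233.
C₂ = 2.797·[1 − (15.3633·0.0409018 − 27.8286·0.171233)/(-12.4653)] = 2.797·0.668136 = 1.86878 g/L.

1.869 g/L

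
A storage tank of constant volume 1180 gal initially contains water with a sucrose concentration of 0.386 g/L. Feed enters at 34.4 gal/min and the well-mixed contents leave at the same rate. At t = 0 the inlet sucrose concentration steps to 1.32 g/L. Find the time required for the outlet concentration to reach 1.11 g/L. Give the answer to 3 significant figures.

Species balance: V dC/dt = Q(C_in − C) ⇒ τ = V/Q = 34.302 min.
C(t) = C_in + (C₀ − C_in) e^(−t/τ). Set C = 1.11 and solve for t:
e^(−t/τ) = (C − C_in)/(C₀ − C_in) = (1.11 − 1.32)/(0.386 − 1.32) = 0.22484
t = −τ ln(…) = 34.302 × 1.4924 = 51.192 min.

51.2 min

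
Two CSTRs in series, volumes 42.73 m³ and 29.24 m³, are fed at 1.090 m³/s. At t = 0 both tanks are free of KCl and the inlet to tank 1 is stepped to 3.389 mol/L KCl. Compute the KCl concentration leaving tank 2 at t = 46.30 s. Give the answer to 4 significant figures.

Species balance on tank i: dCᵢ/dt = (Cᵢ₋₁ − Cᵢ)/τᵢ with τᵢ = Vᵢ/Q.
τ₁ = 42.73/1.090 = 39.2018 s; τ₂ = 29.24/1.090 = 26.8257 s.
Solving the cascade with C₁(0)=C₂(0)=0 gives C₂(t) = C_in[1 − (τ₁ e^(−t/τ₁) − τ₂ e^(−t/τ₂))/(τ₁ − τ₂)].
At t = 46.30: e^(−t/τ₁) = 0.306951, e^(−t/τ₂) = 0.178003.
C₂ = 3.389·[1 − (39.2018·0.306951 − 26.8257·0.178003)/(12.3761)] = 3.389·0.413549 = 1.40152 mol/L.

1.402 mol/L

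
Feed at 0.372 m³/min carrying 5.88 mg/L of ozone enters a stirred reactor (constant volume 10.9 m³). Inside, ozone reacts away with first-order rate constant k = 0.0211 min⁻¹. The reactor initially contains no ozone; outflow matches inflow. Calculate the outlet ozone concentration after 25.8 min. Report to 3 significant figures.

2.76 mg/L

Species balance: V dC/dt = Q C_in − Q C − k V C.
This is linear with rate a = Q/V + k = 0.055228 min⁻¹.
C_ss = Q C_in/(Q + kV) = 3.6335 mg/L; C(t) = C_ss + (C₀ − C_ss) e^(−a t).
C(25.8) = 3.6335 + (-3.6335)·e^(−0.055228·25.8) = 3.6335 + (-3.6335)·0.24053 = 2.7596 mg/L.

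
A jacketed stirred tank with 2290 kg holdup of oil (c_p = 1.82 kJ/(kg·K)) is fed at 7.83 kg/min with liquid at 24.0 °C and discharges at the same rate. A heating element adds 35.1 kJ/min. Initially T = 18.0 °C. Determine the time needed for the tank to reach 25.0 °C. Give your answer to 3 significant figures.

Unsteady energy balance on the tank contents: M c_p dT/dt = ṁ c_p (T_in − T) + 35.1.
τ = M/ṁ = 292.46 min; T_ss = T_in + Q̇/(ṁ c_p) = 26.463 °C.
T(t) = T_ss + (T₀ − T_ss) e^(−t/τ). Set T = 25.0:
e^(−t/τ) = (25.0 − 26.463)/(18.0 − 26.463) = 0.17288
t = −292.46 · ln(0.17288) = 513.33 min.

513 min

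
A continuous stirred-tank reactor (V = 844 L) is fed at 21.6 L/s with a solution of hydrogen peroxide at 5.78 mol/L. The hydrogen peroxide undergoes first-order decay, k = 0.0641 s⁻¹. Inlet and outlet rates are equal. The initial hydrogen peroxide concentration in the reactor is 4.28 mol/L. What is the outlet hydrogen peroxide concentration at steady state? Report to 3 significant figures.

1.65 mol/L

V dC/dt = Q(C_in − C) − k V C.
Steady state (dC/dt = 0): C_ss = Q C_in/(Q + kV) = C_in/(1 + kV/Q).
C_ss = 21.6·5.78/(21.6 + 0.0641·844) = 124.85/75.700 = 1.6492 mol/L.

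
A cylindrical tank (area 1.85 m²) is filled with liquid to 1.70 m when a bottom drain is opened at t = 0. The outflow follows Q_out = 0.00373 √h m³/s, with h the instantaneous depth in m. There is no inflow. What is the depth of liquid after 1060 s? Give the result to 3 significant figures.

A dh/dt = −Q_out = −0.00373 √h.
This is separable: 2 d(√h)/dt = −0.00373/A, so √h = √h₀ − (0.00373/(2A)) t.
√h = √1.70 − 0.00373·1060/(2·1.85) = 1.3038 − 1.0686 = 0.23525.
h = 0.23525² = 0.055341 m.

0.0553 m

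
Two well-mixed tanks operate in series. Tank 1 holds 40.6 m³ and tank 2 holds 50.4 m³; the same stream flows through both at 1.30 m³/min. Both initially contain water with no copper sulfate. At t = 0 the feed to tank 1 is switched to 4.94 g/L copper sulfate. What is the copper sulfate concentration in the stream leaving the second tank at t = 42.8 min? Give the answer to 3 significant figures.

Time constants: τᵢ = Vᵢ/Q for each well-mixed tank.
τ₁ = 40.6/1.30 = 31.231 min; τ₂ = 50.4/1.30 = 38.769 min.
Solving the cascade with C₁(0)=C₂(0)=0 gives C₂(t) = C_in[1 − (τ₁ e^(−t/τ₁) − τ₂ e^(−t/τ₂))/(τ₁ − τ₂)].
At t = 42.8: e^(−t/τ₁) = 0.25399, e^(−t/τ₂) = 0.33155.
C₂ = 4.94·[1 − (31.231·0.25399 − 38.769·0.33155)/(-7.5385)] = 4.94·0.34713 = 1.7148 g/L.

1.71 g/L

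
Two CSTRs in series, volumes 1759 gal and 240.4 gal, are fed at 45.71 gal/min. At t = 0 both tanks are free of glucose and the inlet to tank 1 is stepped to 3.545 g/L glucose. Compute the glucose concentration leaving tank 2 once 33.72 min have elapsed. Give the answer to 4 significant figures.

Each tank obeys Vᵢ dCᵢ/dt = Q(Cᵢ₋₁ − Cᵢ), so τᵢ = Vᵢ/Q.
τ₁ = 1759/45.71 = 38.4817 min; τ₂ = 240.4/45.71 = 5.25924 min.
Solving the cascade with C₁(0)=C₂(0)=0 gives C₂(t) = C_in[1 − (τ₁ e^(−t/τ₁) − τ₂ e^(−t/τ₂))/(τ₁ − τ₂)].
At t = 33.72: e^(−t/τ₁) = 0.416337, e^(−t/τ₂) = 0.00164245.
C₂ = 3.545·[1 − (38.4817·0.416337 − 5.25924·0.00164245)/(33.2225)] = 3.545·0.518015 = 1.83636 g/L.

1.836 g/L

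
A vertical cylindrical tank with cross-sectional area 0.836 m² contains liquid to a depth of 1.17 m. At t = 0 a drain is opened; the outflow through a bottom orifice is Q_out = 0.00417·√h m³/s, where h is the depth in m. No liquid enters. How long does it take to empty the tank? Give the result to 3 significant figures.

434 s

With no inflow, A dh/dt = −0.00417 √h.
Separate and integrate: 2(√h − √h₀) = −(0.00417/A) t.
Tank is empty when √h = 0: t_empty = 2A√h₀/0.00417.
t_empty = 2·0.836·√1.17/0.00417 = 1.6720·1.0817/0.00417 = 433.70 s.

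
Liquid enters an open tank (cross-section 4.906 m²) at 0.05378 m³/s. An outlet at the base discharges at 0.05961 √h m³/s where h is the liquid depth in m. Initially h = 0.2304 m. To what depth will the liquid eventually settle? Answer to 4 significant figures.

0.8140 m

A dh/dt = Q_in − 0.05961 √h. Steady state requires inflow = outflow:
Q_in = 0.05961 √h_ss ⇒ √h_ss = 0.05378/0.05961 = 0.902198.
h_ss = 0.902198² = 0.813961 m. (Since h₀ = 0.2304 m < h_ss, the level will rise toward this value.)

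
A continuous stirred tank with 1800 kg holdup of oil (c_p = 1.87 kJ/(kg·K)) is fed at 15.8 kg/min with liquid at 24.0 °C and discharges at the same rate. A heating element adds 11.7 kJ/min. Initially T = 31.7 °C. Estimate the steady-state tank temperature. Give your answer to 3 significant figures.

M c_p dT/dt = ṁ c_p (T_in − T) + Q̇.
At steady state dT/dt = 0 ⇒ T_ss = T_in + Q̇/(ṁ c_p) = 24.0 + 11.7/(15.8·1.87) = 24.396 °C.

24.4 °C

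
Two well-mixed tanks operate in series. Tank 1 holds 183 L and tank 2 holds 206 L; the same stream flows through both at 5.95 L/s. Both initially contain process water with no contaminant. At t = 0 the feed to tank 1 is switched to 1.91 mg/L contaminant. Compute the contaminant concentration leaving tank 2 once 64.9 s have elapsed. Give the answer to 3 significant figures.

1.13 mg/L

Species balance on tank i: dCᵢ/dt = (Cᵢ₋₁ − Cᵢ)/τᵢ with τᵢ = Vᵢ/Q.
τ₁ = 183/5.95 = 30.756 s; τ₂ = 206/5.95 = 34.622 s.
Tank 1: C₁ = C_in(1 − e^(−t/τ₁)). Tank 2 (τ₁ ≠ τ₂): C₂ = C_in[1 − (τ₁ e^(−t/τ₁) − τ₂ e^(−t/τ₂))/(τ₁ − τ₂)].
At t = 64.9: e^(−t/τ₁) = 0.12122, e^(−t/τ₂) = 0.15343.
C₂ = 1.91·[1 − (30.756·0.12122 − 34.622·0.15343)/(-3.8655)] = 1.91·0.59034 = 1.1275 mg/L.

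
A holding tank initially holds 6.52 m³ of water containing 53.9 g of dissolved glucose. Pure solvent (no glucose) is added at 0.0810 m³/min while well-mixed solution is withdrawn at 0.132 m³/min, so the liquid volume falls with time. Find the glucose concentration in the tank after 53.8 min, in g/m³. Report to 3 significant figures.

Total volume: dV/dt = Q_in − Q_out = -0.051000 m³/min, so V(t) = 6.52 − 0.051000 t and V(53.8) = 3.7762 m³.
Solute balance: dm/dt = 0 − Q_out C = −Q_out m/V(t).
Separate: dm/m = −Q_out dt/V(t) ⇒ ln(m/m₀) = −(Q_out/(Q_in−Q_out)) ln(V/V₀).
m = m₀ (V₀/V)^(Q_out/(Q_in−Q_out)) = 53.9 × (6.52/3.7762)^(-2.5882) = 13.112 g.
C = m/V = 13.112/3.7762 = 3.4724 g/m³.

3.47 g/m³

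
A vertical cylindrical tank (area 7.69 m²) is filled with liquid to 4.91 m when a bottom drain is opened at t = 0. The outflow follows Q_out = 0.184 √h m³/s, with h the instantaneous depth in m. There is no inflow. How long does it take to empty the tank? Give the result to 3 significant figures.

185 s

With no inflow, A dh/dt = −0.184 √h.
∫ h^(−1/2) dh = −(0.184/A) ∫ dt, giving 2√h = 2√h₀ − (0.184/A) t.
Tank is empty when √h = 0: t_empty = 2A√h₀/0.184.
t_empty = 2·7.69·√4.91/0.184 = 15.380·2.2159/0.184 = 185.22 s.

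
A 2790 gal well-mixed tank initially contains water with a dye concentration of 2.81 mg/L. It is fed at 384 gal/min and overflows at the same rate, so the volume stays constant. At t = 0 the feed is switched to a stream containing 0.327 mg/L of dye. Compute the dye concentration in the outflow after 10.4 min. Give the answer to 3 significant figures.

0.920 mg/L

Accumulation = in − out for the solute gives V dC/dt = Q(C_in − C).
So dC/dt = (C_in − C)/τ with τ = V/Q = 2790/384 = 7.2656 min.
Solution: C(t) = C_in + (C₀ − C_in) e^(−t/τ).
C(10.4) = 0.327 + (2.81 − 0.327)·e^(−10.4/7.2656) = 0.327 + (2.4830)·0.23897 = 0.92037 mg/L.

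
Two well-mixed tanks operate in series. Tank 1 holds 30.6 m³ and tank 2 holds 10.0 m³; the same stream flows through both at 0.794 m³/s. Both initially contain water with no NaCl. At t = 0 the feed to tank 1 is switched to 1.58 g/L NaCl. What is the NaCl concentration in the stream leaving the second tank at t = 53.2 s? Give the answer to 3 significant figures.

Each tank obeys Vᵢ dCᵢ/dt = Q(Cᵢ₋₁ − Cᵢ), so τᵢ = Vᵢ/Q.
τ₁ = 30.6/0.794 = 38.539 s; τ₂ = 10.0/0.794 = 12.594 s.
Solving the cascade with C₁(0)=C₂(0)=0 gives C₂(t) = C_in[1 − (τ₁ e^(−t/τ₁) − τ₂ e^(−t/τ₂))/(τ₁ − τ₂)].
At t = 53.2: e^(−t/τ₁) = 0.25147, e^(−t/τ₂) = 0.014639.
C₂ = 1.58·[1 − (38.539·0.25147 − 12.594·0.014639)/(25.945)] = 1.58·0.63356 = 1.0010 g/L.

1.00 g/L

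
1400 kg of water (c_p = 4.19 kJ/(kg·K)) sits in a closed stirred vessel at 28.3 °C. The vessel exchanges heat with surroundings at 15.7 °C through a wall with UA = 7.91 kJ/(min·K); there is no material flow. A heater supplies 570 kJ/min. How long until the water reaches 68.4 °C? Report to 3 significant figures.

832 min

First-law balance (no shaft work): M c_p dT/dt = −UA(T − T_amb) + Q̇.
τ = M c_p/UA = 741.59 min; T_ss = T_amb + Q̇/UA = 15.7 + 570/7.91 = 87.761 °C.
T(t) = T_ss + (T₀ − T_ss)e^(−t/τ); set T = 68.4:
t = −τ ln[(T − T_ss)/(T₀ − T_ss)] = −741.59 · ln(0.32560) = 832.12 min.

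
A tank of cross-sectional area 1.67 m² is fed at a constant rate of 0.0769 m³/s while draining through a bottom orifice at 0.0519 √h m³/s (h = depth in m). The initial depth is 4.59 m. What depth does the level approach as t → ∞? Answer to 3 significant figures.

A dh/dt = Q_in − 0.0519 √h. Steady state requires inflow = outflow:
Q_in = 0.0519 √h_ss ⇒ √h_ss = 0.0769/0.0519 = 1.4817.
h_ss = 1.4817² = 2.1954 m. (Since h₀ = 4.59 m > h_ss, the level will fall toward this value.)

2.20 m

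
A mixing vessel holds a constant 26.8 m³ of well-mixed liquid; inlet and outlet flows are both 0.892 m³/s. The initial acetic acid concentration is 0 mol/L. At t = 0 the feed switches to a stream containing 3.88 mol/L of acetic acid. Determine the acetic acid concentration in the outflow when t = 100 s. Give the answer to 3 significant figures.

Transient balance on the dissolved component: V dC/dt = Q(C_in − C).
Rewrite as dC/dt + C/τ = C_in/τ, τ = V/Q = 30.045 s.
Solution: C(t) = C_in + (C₀ − C_in) e^(−t/τ).
C(100) = 3.88 + (0 − 3.88)·e^(−100/30.045) = 3.88 + (-3.8800)·0.035852 = 3.7409 mol/L.

3.74 mol/L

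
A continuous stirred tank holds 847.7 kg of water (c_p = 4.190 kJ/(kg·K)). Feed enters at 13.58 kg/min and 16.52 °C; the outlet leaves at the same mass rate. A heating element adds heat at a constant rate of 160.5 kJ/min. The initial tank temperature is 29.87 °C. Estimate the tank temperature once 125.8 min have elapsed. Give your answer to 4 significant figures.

M c_p dT/dt = ṁ c_p (T_in − T) + Q̇.
Rearrange: dT/dt = (T_ss − T)/τ with τ = M/ṁ = 62.4227 min and T_ss = T_in + Q̇/(ṁ c_p) = 19.3407 °C.
This is linear first-order; T(t) = T_ss + (T₀ − T_ss) e^(−t/τ).
T(125.8) = 19.3407 + (10.5293)·e^(−125.8/62.4227) = 19.3407 + (10.5293)·0.133281 = 20.7441 °C.

20.74 °C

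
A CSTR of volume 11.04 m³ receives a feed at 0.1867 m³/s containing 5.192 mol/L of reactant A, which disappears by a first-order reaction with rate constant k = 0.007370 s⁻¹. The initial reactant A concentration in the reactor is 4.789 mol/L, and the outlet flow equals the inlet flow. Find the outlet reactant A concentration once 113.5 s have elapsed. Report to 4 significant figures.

Species balance: V dC/dt = Q C_in − Q C − k V C.
This is linear with rate a = Q/V + k = 0.0242812 s⁻¹.
C_ss = Q C_in/(Q + kV) = 3.61609 mol/L; C(t) = C_ss + (C₀ − C_ss) e^(−a t).
C(113.5) = 3.61609 + (1.17291)·e^(−0.0242812·113.5) = 3.61609 + (1.17291)·0.0635505 = 3.69063 mol/L.

3.691 mol/L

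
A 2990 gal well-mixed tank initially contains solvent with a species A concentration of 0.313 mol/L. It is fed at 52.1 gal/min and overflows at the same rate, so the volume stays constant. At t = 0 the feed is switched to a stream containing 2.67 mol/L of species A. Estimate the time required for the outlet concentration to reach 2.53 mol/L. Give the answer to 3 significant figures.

162 min

Species balance: V dC/dt = Q(C_in − C) ⇒ τ = V/Q = 57.390 min.
C(t) = C_in + (C₀ − C_in) e^(−t/τ). Set C = 2.53 and solve for t:
e^(−t/τ) = (C − C_in)/(C₀ − C_in) = (2.53 − 2.67)/(0.313 − 2.67) = 0.059398
t = −τ ln(…) = 57.390 × 2.8235 = 162.04 min.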